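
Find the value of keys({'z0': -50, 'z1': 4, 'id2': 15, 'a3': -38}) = ['z0', 'z1', 'id2', 'a3']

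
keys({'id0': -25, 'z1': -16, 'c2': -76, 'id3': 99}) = ['id0', 'z1', 'c2', 'id3']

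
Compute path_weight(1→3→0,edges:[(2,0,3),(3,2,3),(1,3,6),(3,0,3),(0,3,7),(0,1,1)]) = 9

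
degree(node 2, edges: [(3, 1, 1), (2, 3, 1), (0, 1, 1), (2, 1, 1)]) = incident: (2,3), (2,1)
= 2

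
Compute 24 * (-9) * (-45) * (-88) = -855360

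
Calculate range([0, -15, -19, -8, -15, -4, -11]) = 19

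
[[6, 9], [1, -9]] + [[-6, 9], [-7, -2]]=[[0, 18], [-6, -11]]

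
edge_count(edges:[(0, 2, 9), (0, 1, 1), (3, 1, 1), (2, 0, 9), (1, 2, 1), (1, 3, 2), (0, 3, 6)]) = 7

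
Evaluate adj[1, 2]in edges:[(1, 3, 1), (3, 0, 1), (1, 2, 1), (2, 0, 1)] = 1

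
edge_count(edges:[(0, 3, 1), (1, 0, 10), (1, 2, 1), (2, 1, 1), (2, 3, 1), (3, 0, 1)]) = 6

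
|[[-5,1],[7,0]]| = -7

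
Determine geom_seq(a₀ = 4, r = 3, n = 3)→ a_0 = 4*3^0 = 4
a_1 = 4*3^1 = 12
a_2 = 4*3^2 = 36
= [4, 12, 36]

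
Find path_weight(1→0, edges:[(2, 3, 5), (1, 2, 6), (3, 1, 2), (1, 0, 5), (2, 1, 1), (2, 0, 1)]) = 5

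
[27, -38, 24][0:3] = [27, -38, 24]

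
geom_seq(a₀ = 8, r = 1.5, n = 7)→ a_0 = 8*1.5^0 = 8.0
a_1 = 8*1.5^1 = 12.0
a_2 = 8*1.5^2 = 18.0
...
= [8.0, 12.0, 18.0, 27.0, 40.5, 60.75, 91.125]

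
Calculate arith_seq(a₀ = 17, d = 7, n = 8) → [17, 24, 31, 38, 45, 52, 59, 66]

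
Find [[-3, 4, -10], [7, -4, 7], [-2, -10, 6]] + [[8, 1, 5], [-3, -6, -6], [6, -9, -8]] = [[5, 5, -5], [4, -10, 1], [4, -19, -2]]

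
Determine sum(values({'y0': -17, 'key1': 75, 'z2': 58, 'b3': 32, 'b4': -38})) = (-17) + 75 + 58 + 32 + (-38)
= 110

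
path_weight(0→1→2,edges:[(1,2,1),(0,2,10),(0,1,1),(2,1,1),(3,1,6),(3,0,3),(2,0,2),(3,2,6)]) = 2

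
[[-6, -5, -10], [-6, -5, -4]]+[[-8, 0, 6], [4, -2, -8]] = [[-14, -5, -4], [-2, -7, -12]]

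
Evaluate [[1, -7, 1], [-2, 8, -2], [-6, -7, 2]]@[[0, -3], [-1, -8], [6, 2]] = C[0][0] = (1)*(0) + (-7)*(-1) + (1)*(6) = 13
C[0][1] = (1)*(-3) + (-7)*(-8) + (1)*(2) = 55
C[1][0] = (-2)*(0) + (8)*(-1) + (-2)*(6) = -20
C[1][1] = (-2)*(-3) + (8)*(-8) + (-2)*(2) = -62
C[2][0] = (-6)*(0) + (-7)*(-1) + (2)*(6) = 19
C[2][1] = (-6)*(-3) + (-7)*(-8) + (2)*(2) = 78
= [[13, 55], [-20, -62], [19, 78]]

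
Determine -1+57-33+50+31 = 104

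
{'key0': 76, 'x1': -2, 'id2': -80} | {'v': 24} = {'key0': 76, 'x1': -2, 'id2': -80, 'v': 24}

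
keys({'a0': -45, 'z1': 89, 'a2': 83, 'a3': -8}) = ['a0', 'z1', 'a2', 'a3']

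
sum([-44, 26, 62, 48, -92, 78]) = 78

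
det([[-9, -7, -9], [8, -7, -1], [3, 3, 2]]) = -173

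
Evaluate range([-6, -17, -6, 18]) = 35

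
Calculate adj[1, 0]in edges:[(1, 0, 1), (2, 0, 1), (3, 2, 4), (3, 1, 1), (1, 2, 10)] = 1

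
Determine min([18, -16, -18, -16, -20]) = -20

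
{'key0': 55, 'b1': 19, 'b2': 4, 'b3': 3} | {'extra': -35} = {'key0': 55, 'b1': 19, 'b2': 4, 'b3': 3, 'extra': -35}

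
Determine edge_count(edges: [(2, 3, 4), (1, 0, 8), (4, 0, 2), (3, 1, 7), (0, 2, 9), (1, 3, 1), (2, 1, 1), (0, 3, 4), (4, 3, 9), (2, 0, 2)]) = 10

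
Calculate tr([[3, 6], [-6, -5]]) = -2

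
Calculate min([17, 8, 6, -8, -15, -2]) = -15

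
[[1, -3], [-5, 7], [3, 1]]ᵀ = [[1, -5, 3], [-3, 7, 1]]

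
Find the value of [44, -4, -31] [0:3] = [44, -4, -31]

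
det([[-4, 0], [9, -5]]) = 20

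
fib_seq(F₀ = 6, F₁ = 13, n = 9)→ F_2 = F_1 + F_0 = 19
F_3 = F_2 + F_1 = 32
F_4 = F_3 + F_2 = 51
...
= [6, 13, 19, 32, 51, 83, 134, 217, 351]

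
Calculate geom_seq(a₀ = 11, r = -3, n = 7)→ a_0 = 11*(-3)^0 = 11
a_1 = 11*(-3)^1 = -33
a_2 = 11*(-3)^2 = 99
...
= [11, -33, 99, -297, 891, -2673, 8019]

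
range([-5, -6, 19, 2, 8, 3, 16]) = 25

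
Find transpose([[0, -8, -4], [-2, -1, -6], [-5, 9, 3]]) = [[0, -2, -5], [-8, -1, 9], [-4, -6, 3]]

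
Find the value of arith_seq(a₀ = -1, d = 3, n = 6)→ [-1, 2, 5, 8, 11, 14]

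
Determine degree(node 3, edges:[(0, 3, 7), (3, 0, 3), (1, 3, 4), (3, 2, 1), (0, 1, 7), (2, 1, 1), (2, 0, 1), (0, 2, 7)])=4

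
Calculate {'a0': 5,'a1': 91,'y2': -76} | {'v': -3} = {'a0': 5, 'a1': 91, 'y2': -76, 'v': -3}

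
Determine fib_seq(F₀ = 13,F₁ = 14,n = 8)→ [13, 14, 27, 41, 68, 109, 177, 286]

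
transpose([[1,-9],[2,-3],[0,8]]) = [[1, 2, 0], [-9, -3, 8]]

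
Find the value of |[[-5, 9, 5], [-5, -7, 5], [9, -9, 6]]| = (1)*(-5)*det([[-7, 5], [-9, 6]]) + (-1)*(9)*det([[-5, 5], [9, 6]]) + (1)*(5)*det([[-5, -7], [9, -9]])
= -15 + 675 + 540
= 1200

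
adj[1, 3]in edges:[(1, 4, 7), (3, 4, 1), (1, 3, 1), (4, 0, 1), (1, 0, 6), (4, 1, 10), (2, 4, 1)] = 1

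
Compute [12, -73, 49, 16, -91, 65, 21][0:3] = [12, -73, 49]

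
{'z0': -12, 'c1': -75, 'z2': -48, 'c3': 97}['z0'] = -12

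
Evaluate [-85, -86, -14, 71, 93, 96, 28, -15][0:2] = [-85, -86]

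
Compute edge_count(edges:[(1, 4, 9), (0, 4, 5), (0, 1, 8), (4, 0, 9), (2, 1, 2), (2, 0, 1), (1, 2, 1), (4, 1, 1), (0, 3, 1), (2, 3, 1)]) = 10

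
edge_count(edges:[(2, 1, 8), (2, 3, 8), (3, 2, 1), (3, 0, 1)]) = 4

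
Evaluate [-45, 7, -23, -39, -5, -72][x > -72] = keep x where x > -72: -45✓, 7✓, -23✓, -39✓, -5✓, -72✗
= [-45, 7, -23, -39, -5]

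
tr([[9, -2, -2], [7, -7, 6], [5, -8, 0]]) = 2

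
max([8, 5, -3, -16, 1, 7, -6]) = 8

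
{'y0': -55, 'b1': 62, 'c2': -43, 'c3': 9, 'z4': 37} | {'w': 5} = {'y0': -55, 'b1': 62, 'c2': -43, 'c3': 9, 'z4': 37, 'w': 5}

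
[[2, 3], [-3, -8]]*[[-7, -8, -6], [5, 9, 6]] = [[1, 11, 6], [-19, -48, -30]]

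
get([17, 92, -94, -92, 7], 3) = -92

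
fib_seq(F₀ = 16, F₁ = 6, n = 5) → F_2 = F_1 + F_0 = 22
F_3 = F_2 + F_1 = 28
F_4 = F_3 + F_2 = 50
= [16, 6, 22, 28, 50]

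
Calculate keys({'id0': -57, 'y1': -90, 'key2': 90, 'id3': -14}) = ['id0', 'y1', 'key2', 'id3']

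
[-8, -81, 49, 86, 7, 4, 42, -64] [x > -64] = keep x where x > -64: -8✓, -81✗, 49✓, 86✓, 7✓, 4✓, 42✓, -64✗
= [-8, 49, 86, 7, 4, 42]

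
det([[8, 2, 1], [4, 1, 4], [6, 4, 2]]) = (1)*(8)*det([[1, 4], [4, 2]]) + (-1)*(2)*det([[4, 4], [6, 2]]) + (1)*(1)*det([[4, 1], [6, 4]])
= -112 + 32 + 10
= -70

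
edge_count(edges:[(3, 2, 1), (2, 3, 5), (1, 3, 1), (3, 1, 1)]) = 4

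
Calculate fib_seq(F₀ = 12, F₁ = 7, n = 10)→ [12, 7, 19, 26, 45, 71, 116, 187, 303, 490]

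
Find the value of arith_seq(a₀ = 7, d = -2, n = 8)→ [7, 5, 3, 1, -1, -3, -5, -7]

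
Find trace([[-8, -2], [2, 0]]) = diagonal: (-8) + 0
= -8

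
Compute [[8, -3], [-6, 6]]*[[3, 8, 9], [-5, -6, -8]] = [[39, 82, 96], [-48, -84, -102]]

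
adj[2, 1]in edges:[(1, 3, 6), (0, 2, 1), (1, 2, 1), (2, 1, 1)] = 1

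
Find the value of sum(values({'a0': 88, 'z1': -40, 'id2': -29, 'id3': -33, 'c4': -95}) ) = -109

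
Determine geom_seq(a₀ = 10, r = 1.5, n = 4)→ a_0 = 10*1.5^0 = 10.0
a_1 = 10*1.5^1 = 15.0
a_2 = 10*1.5^2 = 22.5
...
= [10.0, 15.0, 22.5, 33.75]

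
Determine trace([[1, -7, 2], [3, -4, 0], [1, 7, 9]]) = 6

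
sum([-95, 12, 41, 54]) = 12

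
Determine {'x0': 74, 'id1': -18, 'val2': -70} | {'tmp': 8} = {'x0': 74, 'id1': -18, 'val2': -70, 'tmp': 8}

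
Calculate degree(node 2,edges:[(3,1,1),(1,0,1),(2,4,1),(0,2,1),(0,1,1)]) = 2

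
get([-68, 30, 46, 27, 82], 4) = 82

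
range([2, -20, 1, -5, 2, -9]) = 22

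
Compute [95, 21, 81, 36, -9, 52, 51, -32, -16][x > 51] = [95, 81, 52]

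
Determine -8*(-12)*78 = 7488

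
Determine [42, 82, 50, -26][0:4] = [42, 82, 50, -26]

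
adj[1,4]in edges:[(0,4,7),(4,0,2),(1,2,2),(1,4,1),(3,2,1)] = 1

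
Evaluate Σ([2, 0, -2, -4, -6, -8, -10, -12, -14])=2 + 0 + (-2) + (-4) + (-6) + (-8) + (-10) + (-12) + (-14)
= -54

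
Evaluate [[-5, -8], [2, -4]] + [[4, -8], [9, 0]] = [[-1, -16], [11, -4]]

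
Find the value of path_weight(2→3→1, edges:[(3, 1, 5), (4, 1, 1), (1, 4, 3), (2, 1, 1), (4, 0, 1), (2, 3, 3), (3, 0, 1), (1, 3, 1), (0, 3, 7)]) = 8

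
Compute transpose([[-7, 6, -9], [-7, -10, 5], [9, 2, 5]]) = [[-7, -7, 9], [6, -10, 2], [-9, 5, 5]]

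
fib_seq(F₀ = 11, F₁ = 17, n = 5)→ F_2 = F_1 + F_0 = 28
F_3 = F_2 + F_1 = 45
F_4 = F_3 + F_2 = 73
= [11, 17, 28, 45, 73]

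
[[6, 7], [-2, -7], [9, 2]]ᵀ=[[6, -2, 9], [7, -7, 2]]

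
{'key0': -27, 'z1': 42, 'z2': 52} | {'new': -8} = {'key0': -27, 'z1': 42, 'z2': 52, 'new': -8}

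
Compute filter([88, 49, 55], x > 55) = keep x where x > 55: 88✓, 49✗, 55✗
= [88]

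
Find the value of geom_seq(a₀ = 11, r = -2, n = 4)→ [11, -22, 44, -88]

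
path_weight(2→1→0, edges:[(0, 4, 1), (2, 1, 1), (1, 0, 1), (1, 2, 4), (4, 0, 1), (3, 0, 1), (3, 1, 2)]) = w(2→1)=1 + w(1→0)=1
= 2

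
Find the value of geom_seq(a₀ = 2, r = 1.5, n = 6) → [2.0, 3.0, 4.5, 6.75, 10.125, 15.1875]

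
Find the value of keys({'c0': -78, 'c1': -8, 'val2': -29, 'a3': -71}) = ['c0', 'c1', 'val2', 'a3']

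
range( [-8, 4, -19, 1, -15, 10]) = 29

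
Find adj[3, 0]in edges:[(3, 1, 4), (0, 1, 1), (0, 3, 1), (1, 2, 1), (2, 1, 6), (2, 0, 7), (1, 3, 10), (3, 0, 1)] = 1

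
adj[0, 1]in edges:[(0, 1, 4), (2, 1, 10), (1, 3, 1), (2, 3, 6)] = 4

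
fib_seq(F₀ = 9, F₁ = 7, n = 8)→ F_2 = F_1 + F_0 = 16
F_3 = F_2 + F_1 = 23
F_4 = F_3 + F_2 = 39
...
= [9, 7, 16, 23, 39, 62, 101, 163]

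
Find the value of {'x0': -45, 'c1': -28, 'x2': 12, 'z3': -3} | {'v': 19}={'x0': -45, 'c1': -28, 'x2': 12, 'z3': -3, 'v': 19}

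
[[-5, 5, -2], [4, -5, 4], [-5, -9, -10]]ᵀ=[[-5, 4, -5], [5, -5, -9], [-2, 4, -10]]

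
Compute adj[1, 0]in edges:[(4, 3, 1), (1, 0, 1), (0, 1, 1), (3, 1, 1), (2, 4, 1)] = 1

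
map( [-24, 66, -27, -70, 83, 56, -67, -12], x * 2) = -24*2=-48, 66*2=132, -27*2=-54, -70*2=-140, 83*2=166, 56*2=112, -67*2=-134, -12*2=-24
= [-48, 132, -54, -140, 166, 112, -134, -24]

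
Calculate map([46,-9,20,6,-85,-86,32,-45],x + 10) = [56, 1, 30, 16, -75, -76, 42, -35]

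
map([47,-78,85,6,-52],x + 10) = 47+10=57, -78+10=-68, 85+10=95, 6+10=16, -52+10=-42
= [57, -68, 95, 16, -42]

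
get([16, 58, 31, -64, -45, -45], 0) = 16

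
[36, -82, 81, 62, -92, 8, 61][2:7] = [81, 62, -92, 8, 61]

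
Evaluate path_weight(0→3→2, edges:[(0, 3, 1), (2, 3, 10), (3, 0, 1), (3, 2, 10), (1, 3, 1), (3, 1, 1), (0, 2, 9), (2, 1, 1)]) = w(0→3)=1 + w(3→2)=10
= 11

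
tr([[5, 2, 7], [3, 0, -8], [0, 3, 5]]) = diagonal: 5 + 0 + 5
= 10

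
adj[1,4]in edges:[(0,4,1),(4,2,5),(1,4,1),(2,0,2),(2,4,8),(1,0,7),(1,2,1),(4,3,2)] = 1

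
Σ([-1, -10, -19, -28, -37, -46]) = (-1) + (-10) + (-19) + (-28) + (-37) + (-46)
= -141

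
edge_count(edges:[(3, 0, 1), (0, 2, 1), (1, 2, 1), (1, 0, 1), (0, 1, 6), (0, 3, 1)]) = 6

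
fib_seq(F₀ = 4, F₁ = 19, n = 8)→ [4, 19, 23, 42, 65, 107, 172, 279]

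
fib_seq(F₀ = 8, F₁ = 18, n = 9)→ [8, 18, 26, 44, 70, 114, 184, 298, 482]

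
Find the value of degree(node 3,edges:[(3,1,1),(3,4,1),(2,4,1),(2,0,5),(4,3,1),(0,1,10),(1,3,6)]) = incident: (3,1), (3,4), (4,3), (1,3)
= 4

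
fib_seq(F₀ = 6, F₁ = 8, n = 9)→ [6, 8, 14, 22, 36, 58, 94, 152, 246]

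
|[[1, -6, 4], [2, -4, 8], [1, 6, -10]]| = (1)*(1)*det([[-4, 8], [6, -10]]) + (-1)*(-6)*det([[2, 8], [1, -10]]) + (1)*(4)*det([[2, -4], [1, 6]])
= -8 + -168 + 64
= -112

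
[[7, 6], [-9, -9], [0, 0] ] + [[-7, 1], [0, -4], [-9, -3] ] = [[0, 7], [-9, -13], [-9, -3]]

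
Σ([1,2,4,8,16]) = 31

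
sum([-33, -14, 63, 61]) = 77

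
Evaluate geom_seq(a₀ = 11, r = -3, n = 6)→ [11, -33, 99, -297, 891, -2673]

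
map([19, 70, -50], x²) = [361, 4900, 2500]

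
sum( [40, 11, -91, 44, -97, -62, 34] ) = -121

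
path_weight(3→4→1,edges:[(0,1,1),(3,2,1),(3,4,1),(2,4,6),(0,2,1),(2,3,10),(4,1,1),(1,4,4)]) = w(3→4)=1 + w(4→1)=1
= 2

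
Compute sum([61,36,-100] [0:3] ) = slice → [61, 36, -100]
61 + 36 + (-100)
= -3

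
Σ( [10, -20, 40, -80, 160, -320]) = -210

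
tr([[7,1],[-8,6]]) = diagonal: 7 + 6
= 13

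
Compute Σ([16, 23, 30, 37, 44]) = 150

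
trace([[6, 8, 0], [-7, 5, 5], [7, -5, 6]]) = diagonal: 6 + 5 + 6
= 17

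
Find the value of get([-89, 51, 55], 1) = 51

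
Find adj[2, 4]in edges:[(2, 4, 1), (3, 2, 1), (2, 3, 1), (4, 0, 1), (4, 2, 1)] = 1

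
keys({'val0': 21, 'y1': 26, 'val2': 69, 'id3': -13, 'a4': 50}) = ['val0', 'y1', 'val2', 'id3', 'a4']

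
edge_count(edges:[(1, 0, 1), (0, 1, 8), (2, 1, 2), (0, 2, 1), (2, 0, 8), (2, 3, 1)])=6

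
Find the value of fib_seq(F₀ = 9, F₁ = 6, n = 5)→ [9, 6, 15, 21, 36]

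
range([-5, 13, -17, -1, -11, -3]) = 30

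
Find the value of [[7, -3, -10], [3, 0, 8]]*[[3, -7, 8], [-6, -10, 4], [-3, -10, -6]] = [[69, 81, 104], [-15, -101, -24]]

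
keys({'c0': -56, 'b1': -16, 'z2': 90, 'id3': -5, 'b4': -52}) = ['c0', 'b1', 'z2', 'id3', 'b4']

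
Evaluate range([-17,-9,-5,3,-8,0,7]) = 24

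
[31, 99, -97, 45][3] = 45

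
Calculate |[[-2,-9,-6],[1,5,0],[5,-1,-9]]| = 165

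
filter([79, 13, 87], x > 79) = keep x where x > 79: 79✗, 13✗, 87✓
= [87]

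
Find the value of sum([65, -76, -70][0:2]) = -11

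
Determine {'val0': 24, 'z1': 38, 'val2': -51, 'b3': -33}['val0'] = 24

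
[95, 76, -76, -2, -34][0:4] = [95, 76, -76, -2]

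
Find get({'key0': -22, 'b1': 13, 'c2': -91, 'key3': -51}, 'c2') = -91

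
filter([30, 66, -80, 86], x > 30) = [66, 86]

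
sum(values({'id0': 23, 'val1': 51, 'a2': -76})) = 23 + 51 + (-76)
= -2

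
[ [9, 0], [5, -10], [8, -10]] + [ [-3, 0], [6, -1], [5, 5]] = [[6, 0], [11, -11], [13, -5]]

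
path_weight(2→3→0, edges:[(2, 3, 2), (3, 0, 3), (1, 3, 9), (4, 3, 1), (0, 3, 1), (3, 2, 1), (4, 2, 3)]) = w(2→3)=2 + w(3→0)=3
= 5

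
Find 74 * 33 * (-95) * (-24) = 5567760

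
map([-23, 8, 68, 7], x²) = [529, 64, 4624, 49]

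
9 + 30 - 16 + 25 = 48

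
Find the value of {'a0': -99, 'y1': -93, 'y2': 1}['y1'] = -93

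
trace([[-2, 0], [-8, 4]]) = diagonal: (-2) + 4
= 2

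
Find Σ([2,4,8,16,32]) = 2 + 4 + 8 + 16 + 32
= 62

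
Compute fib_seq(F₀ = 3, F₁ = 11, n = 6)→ F_2 = F_1 + F_0 = 14
F_3 = F_2 + F_1 = 25
F_4 = F_3 + F_2 = 39
...
= [3, 11, 14, 25, 39, 64]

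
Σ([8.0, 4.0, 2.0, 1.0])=15.0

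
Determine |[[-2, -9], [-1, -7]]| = 5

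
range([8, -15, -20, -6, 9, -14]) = 29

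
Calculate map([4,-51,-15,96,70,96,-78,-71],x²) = [16, 2601, 225, 9216, 4900, 9216, 6084, 5041]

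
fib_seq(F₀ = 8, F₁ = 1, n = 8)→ [8, 1, 9, 10, 19, 29, 48, 77]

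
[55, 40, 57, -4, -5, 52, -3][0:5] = [55, 40, 57, -4, -5]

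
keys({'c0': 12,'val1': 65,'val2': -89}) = ['c0', 'val1', 'val2']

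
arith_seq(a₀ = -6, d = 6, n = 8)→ a_0 = -6 + 0*6 = -6
a_1 = -6 + 1*6 = 0
a_2 = -6 + 2*6 = 6
...
= [-6, 0, 6, 12, 18, 24, 30, 36]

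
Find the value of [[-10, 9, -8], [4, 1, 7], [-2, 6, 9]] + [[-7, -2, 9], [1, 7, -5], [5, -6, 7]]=[[-17, 7, 1], [5, 8, 2], [3, 0, 16]]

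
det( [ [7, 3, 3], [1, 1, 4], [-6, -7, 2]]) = (1)*(7)*det([[1, 4], [-7, 2]]) + (-1)*(3)*det([[1, 4], [-6, 2]]) + (1)*(3)*det([[1, 1], [-6, -7]])
= 210 + -78 + -3
= 129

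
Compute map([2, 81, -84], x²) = [4, 6561, 7056]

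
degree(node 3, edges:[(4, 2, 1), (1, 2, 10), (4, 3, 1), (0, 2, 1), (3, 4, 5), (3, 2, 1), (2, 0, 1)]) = incident: (4,3), (3,4), (3,2)
= 3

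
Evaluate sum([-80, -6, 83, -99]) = -102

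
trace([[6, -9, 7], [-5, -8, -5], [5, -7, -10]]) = -12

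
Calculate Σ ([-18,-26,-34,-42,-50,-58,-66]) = (-18) + (-26) + (-34) + (-42) + (-50) + (-58) + (-66)
= -294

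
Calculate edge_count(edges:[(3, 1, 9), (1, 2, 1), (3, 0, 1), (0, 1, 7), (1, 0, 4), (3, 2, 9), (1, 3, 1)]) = 7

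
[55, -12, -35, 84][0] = 55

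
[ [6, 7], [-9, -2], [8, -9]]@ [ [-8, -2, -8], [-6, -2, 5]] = C[0][0] = (6)*(-8) + (7)*(-6) = -90
C[0][1] = (6)*(-2) + (7)*(-2) = -26
C[0][2] = (6)*(-8) + (7)*(5) = -13
C[1][0] = (-9)*(-8) + (-2)*(-6) = 84
C[1][1] = (-9)*(-2) + (-2)*(-2) = 22
C[1][2] = (-9)*(-8) + (-2)*(5) = 62
... (3 more cells)
= [[-90, -26, -13], [84, 22, 62], [-10, 2, -109]]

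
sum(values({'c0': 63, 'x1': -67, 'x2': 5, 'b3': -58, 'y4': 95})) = 63 + (-67) + 5 + (-58) + 95
= 38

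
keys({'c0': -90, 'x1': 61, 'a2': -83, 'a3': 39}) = ['c0', 'x1', 'a2', 'a3']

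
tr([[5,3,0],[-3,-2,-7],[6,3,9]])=12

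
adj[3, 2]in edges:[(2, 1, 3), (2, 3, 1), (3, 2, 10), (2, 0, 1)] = 10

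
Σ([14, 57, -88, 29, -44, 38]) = 6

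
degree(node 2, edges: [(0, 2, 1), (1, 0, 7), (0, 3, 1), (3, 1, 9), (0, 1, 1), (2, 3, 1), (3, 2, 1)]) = 3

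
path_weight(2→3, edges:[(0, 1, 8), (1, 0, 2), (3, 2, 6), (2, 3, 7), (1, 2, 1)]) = w(2→3)=7
= 7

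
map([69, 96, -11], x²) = [4761, 9216, 121]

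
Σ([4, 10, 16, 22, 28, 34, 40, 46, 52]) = 4 + 10 + 16 + 22 + 28 + 34 + 40 + 46 + 52
= 252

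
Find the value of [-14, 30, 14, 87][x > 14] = keep x where x > 14: -14✗, 30✓, 14✗, 87✓
= [30, 87]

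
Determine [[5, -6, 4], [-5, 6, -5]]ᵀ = [[5, -5], [-6, 6], [4, -5]]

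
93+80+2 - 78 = 97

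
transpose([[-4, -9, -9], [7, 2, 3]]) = [[-4, 7], [-9, 2], [-9, 3]]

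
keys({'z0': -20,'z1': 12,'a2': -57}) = ['z0', 'z1', 'a2']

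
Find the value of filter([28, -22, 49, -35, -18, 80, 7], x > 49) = keep x where x > 49: 28✗, -22✗, 49✗, -35✗, -18✗, 80✓, 7✗
= [80]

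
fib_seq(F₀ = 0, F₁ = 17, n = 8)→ [0, 17, 17, 34, 51, 85, 136, 221]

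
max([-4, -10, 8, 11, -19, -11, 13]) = 13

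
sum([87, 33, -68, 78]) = 87 + 33 + (-68) + 78
= 130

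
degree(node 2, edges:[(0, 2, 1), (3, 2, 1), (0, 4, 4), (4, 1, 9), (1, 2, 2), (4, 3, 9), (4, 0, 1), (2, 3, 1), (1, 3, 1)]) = 4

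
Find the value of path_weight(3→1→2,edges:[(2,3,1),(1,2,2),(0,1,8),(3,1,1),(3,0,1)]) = 3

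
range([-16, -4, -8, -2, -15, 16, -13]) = 32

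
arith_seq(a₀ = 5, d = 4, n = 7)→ a_0 = 5 + 0*4 = 5
a_1 = 5 + 1*4 = 9
a_2 = 5 + 2*4 = 13
...
= [5, 9, 13, 17, 21, 25, 29]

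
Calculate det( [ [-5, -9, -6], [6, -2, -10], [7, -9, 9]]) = (1)*(-5)*det([[-2, -10], [-9, 9]]) + (-1)*(-9)*det([[6, -10], [7, 9]]) + (1)*(-6)*det([[6, -2], [7, -9]])
= 540 + 1116 + 240
= 1896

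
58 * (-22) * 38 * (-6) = 290928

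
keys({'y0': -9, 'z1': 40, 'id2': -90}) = ['y0', 'z1', 'id2']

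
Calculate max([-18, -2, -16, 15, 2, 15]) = 15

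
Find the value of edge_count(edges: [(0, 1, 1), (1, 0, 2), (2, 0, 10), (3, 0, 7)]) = 4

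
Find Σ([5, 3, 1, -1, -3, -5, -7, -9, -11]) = -27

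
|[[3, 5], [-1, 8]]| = (3)*(8) - (5)*(-1)
= 29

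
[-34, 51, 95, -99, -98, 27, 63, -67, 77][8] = 77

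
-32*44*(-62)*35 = 3055360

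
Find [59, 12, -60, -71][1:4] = [12, -60, -71]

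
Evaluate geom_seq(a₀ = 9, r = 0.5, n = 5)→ [9.0, 4.5, 2.25, 1.125, 0.5625]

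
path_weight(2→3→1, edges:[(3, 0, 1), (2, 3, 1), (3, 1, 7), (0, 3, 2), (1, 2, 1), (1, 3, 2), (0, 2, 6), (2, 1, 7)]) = 8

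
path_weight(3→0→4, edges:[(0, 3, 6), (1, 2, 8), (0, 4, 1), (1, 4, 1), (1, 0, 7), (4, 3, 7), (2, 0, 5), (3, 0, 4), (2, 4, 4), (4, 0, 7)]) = w(3→0)=4 + w(0→4)=1
= 5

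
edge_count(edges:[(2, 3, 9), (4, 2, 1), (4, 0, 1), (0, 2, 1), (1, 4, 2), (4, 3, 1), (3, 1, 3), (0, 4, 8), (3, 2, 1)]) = 9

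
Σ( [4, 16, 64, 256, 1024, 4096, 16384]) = 4 + 16 + 64 + 256 + 1024 + 4096 + 16384
= 21844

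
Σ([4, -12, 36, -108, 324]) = 4 + -12 + 36 + -108 + 324
= 244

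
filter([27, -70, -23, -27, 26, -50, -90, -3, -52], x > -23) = [27, 26, -3]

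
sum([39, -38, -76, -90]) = -165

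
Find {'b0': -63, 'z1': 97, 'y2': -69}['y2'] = -69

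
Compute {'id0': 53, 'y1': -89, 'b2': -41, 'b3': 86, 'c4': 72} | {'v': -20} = {'id0': 53, 'y1': -89, 'b2': -41, 'b3': 86, 'c4': 72, 'v': -20}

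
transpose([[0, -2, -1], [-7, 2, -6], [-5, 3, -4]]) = [[0, -7, -5], [-2, 2, 3], [-1, -6, -4]]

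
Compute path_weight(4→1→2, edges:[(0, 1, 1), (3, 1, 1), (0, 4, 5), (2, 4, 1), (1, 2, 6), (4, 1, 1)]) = 7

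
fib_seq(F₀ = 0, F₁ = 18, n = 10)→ [0, 18, 18, 36, 54, 90, 144, 234, 378, 612]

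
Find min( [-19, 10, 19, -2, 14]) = -19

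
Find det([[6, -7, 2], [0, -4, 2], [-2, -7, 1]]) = (1)*(6)*det([[-4, 2], [-7, 1]]) + (-1)*(-7)*det([[0, 2], [-2, 1]]) + (1)*(2)*det([[0, -4], [-2, -7]])
= 60 + 28 + -16
= 72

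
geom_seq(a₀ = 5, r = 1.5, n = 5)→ a_0 = 5*1.5^0 = 5.0
a_1 = 5*1.5^1 = 7.5
a_2 = 5*1.5^2 = 11.25
...
= [5.0, 7.5, 11.25, 16.875, 25.3125]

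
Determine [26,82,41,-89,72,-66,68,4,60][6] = 68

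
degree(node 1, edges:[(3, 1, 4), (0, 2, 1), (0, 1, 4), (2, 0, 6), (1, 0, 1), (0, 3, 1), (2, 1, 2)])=4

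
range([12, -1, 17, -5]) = 22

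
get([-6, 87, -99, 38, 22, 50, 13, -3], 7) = -3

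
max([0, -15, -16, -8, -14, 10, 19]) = 19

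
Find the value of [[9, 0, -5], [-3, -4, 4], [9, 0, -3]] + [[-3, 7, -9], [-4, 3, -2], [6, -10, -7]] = [[6, 7, -14], [-7, -1, 2], [15, -10, -10]]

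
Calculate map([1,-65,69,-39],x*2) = [2, -130, 138, -78]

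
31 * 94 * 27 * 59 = 4642002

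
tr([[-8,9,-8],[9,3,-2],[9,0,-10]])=diagonal: (-8) + 3 + (-10)
= -15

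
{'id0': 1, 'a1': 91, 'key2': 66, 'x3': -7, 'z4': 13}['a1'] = 91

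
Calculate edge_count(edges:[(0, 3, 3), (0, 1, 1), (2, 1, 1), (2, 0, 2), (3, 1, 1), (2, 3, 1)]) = 6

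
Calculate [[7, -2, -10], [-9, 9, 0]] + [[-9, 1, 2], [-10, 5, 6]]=[[-2, -1, -8], [-19, 14, 6]]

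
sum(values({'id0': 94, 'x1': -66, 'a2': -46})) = -18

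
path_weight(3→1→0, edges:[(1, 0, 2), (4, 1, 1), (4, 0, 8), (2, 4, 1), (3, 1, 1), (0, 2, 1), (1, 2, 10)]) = 3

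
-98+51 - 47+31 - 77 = -140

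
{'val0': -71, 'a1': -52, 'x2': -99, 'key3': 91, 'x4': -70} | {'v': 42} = {'val0': -71, 'a1': -52, 'x2': -99, 'key3': 91, 'x4': -70, 'v': 42}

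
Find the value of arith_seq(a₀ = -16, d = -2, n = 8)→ a_0 = -16 + 0*-2 = -16
a_1 = -16 + 1*-2 = -18
a_2 = -16 + 2*-2 = -20
...
= [-16, -18, -20, -22, -24, -26, -28, -30]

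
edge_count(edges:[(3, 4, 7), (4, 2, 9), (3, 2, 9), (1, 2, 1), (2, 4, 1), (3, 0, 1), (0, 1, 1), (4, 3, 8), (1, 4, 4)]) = 9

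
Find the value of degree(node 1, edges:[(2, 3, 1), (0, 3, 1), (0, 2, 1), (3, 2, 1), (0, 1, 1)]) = 1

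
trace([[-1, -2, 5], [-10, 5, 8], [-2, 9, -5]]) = diagonal: (-1) + 5 + (-5)
= -1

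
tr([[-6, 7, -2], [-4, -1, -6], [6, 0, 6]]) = -1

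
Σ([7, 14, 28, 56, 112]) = 217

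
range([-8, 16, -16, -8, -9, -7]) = 32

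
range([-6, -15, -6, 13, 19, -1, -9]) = 34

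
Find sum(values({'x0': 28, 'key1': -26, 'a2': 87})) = 28 + (-26) + 87
= 89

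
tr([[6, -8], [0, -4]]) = 2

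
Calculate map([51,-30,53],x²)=[2601, 900, 2809]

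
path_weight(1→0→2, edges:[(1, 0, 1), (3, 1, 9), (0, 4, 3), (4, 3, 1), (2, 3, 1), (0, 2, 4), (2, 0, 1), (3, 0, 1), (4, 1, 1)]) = 5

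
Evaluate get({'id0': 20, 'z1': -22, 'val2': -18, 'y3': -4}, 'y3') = -4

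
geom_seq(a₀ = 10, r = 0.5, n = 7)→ [10.0, 5.0, 2.5, 1.25, 0.625, 0.3125, 0.15625]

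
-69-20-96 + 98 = -87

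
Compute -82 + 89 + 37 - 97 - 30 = -83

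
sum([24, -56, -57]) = -89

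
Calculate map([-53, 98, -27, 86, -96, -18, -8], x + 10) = -53+10=-43, 98+10=108, -27+10=-17, 86+10=96, -96+10=-86, -18+10=-8, -8+10=2
= [-43, 108, -17, 96, -86, -8, 2]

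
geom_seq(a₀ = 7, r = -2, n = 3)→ a_0 = 7*(-2)^0 = 7
a_1 = 7*(-2)^1 = -14
a_2 = 7*(-2)^2 = 28
= [7, -14, 28]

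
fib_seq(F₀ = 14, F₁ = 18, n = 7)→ F_2 = F_1 + F_0 = 32
F_3 = F_2 + F_1 = 50
F_4 = F_3 + F_2 = 82
...
= [14, 18, 32, 50, 82, 132, 214]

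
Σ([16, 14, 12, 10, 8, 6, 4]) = 16 + 14 + 12 + 10 + 8 + 6 + 4
= 70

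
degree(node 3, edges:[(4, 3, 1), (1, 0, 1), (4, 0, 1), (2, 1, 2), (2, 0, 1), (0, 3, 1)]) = incident: (4,3), (0,3)
= 2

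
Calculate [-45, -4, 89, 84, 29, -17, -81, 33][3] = 84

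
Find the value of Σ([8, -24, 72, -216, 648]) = 8 + -24 + 72 + -216 + 648
= 488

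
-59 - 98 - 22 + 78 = -101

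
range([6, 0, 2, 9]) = 9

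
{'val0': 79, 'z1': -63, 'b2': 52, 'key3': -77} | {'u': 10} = {'val0': 79, 'z1': -63, 'b2': 52, 'key3': -77, 'u': 10}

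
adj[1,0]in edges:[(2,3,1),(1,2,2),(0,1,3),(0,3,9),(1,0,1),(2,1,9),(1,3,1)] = 1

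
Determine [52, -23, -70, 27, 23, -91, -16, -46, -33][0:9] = [52, -23, -70, 27, 23, -91, -16, -46, -33]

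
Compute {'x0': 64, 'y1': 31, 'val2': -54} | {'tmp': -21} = {'x0': 64, 'y1': 31, 'val2': -54, 'tmp': -21}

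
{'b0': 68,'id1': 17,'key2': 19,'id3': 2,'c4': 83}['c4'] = 83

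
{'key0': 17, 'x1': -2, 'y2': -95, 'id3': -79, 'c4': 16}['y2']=-95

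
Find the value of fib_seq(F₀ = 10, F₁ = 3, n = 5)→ F_2 = F_1 + F_0 = 13
F_3 = F_2 + F_1 = 16
F_4 = F_3 + F_2 = 29
= [10, 3, 13, 16, 29]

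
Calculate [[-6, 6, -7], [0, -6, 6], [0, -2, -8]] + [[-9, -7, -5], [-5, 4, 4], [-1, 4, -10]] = [[-15, -1, -12], [-5, -2, 10], [-1, 2, -18]]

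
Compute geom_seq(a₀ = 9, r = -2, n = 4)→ a_0 = 9*(-2)^0 = 9
a_1 = 9*(-2)^1 = -18
a_2 = 9*(-2)^2 = 36
...
= [9, -18, 36, -72]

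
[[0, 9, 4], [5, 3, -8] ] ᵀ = [[0, 5], [9, 3], [4, -8]]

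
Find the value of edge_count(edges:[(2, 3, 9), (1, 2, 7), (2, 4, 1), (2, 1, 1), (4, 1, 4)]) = 5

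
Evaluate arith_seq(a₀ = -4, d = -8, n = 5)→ a_0 = -4 + 0*-8 = -4
a_1 = -4 + 1*-8 = -12
a_2 = -4 + 2*-8 = -20
...
= [-4, -12, -20, -28, -36]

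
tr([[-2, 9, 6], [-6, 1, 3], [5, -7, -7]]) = -8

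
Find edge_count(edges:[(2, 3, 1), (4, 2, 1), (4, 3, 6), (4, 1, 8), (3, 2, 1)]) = 5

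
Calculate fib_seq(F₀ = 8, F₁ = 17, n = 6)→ F_2 = F_1 + F_0 = 25
F_3 = F_2 + F_1 = 42
F_4 = F_3 + F_2 = 67
...
= [8, 17, 25, 42, 67, 109]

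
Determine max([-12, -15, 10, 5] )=10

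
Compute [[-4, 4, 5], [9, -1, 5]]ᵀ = [[-4, 9], [4, -1], [5, 5]]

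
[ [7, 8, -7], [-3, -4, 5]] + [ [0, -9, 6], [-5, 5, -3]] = [[7, -1, -1], [-8, 1, 2]]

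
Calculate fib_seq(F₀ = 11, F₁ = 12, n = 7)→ F_2 = F_1 + F_0 = 23
F_3 = F_2 + F_1 = 35
F_4 = F_3 + F_2 = 58
...
= [11, 12, 23, 35, 58, 93, 151]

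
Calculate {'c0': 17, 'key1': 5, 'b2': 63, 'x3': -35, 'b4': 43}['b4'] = 43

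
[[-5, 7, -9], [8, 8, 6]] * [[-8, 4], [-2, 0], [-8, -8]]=C[0][0] = (-5)*(-8) + (7)*(-2) + (-9)*(-8) = 98
C[0][1] = (-5)*(4) + (7)*(0) + (-9)*(-8) = 52
C[1][0] = (8)*(-8) + (8)*(-2) + (6)*(-8) = -128
C[1][1] = (8)*(4) + (8)*(0) + (6)*(-8) = -16
= [[98, 52], [-128, -16]]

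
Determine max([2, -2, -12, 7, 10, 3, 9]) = 10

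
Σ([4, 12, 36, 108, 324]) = 4 + 12 + 36 + 108 + 324
= 484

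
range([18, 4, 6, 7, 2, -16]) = 34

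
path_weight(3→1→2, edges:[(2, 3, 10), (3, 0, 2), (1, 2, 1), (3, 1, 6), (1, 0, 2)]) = w(3→1)=6 + w(1→2)=1
= 7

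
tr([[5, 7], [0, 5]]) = diagonal: 5 + 5
= 10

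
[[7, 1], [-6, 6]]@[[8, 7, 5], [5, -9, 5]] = [[61, 40, 40], [-18, -96, 0]]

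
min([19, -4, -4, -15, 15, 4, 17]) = -15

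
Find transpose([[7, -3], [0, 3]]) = [[7, 0], [-3, 3]]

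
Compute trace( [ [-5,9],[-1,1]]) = -4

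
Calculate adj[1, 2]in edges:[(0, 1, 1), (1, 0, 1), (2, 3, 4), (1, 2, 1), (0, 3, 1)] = 1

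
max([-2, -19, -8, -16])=-2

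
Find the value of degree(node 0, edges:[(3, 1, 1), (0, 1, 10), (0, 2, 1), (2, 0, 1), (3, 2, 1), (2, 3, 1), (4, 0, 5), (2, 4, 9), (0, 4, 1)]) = incident: (0,1), (0,2), (2,0), (4,0), (0,4)
= 5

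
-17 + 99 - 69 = 13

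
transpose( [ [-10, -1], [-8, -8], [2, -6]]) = [[-10, -8, 2], [-1, -8, -6]]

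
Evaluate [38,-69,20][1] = -69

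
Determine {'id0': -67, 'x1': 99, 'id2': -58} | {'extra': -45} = {'id0': -67, 'x1': 99, 'id2': -58, 'extra': -45}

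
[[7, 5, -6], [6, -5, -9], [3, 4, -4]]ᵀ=[[7, 6, 3], [5, -5, 4], [-6, -9, -4]]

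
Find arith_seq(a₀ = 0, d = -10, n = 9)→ a_0 = 0 + 0*-10 = 0
a_1 = 0 + 1*-10 = -10
a_2 = 0 + 2*-10 = -20
...
= [0, -10, -20, -30, -40, -50, -60, -70, -80]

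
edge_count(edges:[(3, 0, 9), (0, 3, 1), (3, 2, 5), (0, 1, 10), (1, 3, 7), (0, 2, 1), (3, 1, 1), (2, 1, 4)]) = 8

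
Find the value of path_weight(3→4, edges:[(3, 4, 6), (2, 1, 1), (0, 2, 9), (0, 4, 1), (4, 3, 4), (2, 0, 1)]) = w(3→4)=6
= 6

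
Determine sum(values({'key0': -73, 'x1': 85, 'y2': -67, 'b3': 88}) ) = (-73) + 85 + (-67) + 88
= 33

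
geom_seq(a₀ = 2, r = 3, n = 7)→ [2, 6, 18, 54, 162, 486, 1458]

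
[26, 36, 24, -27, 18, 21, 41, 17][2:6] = [24, -27, 18, 21]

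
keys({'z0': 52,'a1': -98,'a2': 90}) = ['z0', 'a1', 'a2']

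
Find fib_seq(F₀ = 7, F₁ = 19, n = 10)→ [7, 19, 26, 45, 71, 116, 187, 303, 490, 793]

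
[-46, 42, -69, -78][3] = -78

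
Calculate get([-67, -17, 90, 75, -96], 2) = 90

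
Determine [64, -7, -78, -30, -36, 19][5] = 19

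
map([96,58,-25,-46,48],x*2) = 96*2=192, 58*2=116, -25*2=-50, -46*2=-92, 48*2=96
= [192, 116, -50, -92, 96]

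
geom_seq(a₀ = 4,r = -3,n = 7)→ a_0 = 4*(-3)^0 = 4
a_1 = 4*(-3)^1 = -12
a_2 = 4*(-3)^2 = 36
...
= [4, -12, 36, -108, 324, -972, 2916]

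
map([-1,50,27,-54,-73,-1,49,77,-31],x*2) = [-2, 100, 54, -108, -146, -2, 98, 154, -62]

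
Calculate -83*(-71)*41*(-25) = -6040325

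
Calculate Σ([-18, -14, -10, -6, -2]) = -50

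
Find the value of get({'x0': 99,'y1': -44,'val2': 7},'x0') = 99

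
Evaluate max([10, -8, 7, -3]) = 10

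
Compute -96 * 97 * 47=-437664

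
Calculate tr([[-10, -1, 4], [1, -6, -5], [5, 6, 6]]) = diagonal: (-10) + (-6) + 6
= -10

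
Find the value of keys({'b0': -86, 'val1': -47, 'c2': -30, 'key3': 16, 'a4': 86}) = ['b0', 'val1', 'c2', 'key3', 'a4']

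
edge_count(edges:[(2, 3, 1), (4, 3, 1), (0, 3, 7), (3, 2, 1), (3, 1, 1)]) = 5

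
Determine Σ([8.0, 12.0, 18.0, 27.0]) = 65.0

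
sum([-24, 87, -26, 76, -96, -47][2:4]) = slice → [-26, 76]
(-26) + 76
= 50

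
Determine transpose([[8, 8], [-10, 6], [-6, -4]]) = [[8, -10, -6], [8, 6, -4]]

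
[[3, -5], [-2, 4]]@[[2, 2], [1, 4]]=C[0][0] = (3)*(2) + (-5)*(1) = 1
C[0][1] = (3)*(2) + (-5)*(4) = -14
C[1][0] = (-2)*(2) + (4)*(1) = 0
C[1][1] = (-2)*(2) + (4)*(4) = 12
= [[1, -14], [0, 12]]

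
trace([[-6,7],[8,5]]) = diagonal: (-6) + 5
= -1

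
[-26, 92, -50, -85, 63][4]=63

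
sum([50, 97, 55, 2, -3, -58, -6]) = 50 + 97 + 55 + 2 + (-3) + (-58) + (-6)
= 137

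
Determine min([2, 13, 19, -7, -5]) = -7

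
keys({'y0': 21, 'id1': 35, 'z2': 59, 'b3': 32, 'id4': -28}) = ['y0', 'id1', 'z2', 'b3', 'id4']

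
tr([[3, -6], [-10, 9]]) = diagonal: 3 + 9
= 12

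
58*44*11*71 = 1993112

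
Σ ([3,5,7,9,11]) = 3 + 5 + 7 + 9 + 11
= 35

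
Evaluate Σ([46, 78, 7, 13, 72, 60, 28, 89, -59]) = 46 + 78 + 7 + 13 + 72 + 60 + 28 + 89 + (-59)
= 334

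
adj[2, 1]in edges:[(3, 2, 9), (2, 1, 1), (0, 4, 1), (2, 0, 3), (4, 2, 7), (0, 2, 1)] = 1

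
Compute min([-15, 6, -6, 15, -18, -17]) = -18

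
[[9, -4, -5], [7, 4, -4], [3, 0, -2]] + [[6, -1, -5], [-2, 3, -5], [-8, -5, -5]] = [[15, -5, -10], [5, 7, -9], [-5, -5, -7]]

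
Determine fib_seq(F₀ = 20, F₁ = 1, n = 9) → F_2 = F_1 + F_0 = 21
F_3 = F_2 + F_1 = 22
F_4 = F_3 + F_2 = 43
...
= [20, 1, 21, 22, 43, 65, 108, 173, 281]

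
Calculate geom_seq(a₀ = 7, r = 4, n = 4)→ a_0 = 7*4^0 = 7
a_1 = 7*4^1 = 28
a_2 = 7*4^2 = 112
...
= [7, 28, 112, 448]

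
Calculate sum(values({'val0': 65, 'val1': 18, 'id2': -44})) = 65 + 18 + (-44)
= 39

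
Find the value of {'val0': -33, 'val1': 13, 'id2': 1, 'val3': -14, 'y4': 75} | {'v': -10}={'val0': -33, 'val1': 13, 'id2': 1, 'val3': -14, 'y4': 75, 'v': -10}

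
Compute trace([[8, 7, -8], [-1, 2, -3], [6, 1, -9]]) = 1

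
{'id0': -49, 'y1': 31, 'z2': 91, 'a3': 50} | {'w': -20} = {'id0': -49, 'y1': 31, 'z2': 91, 'a3': 50, 'w': -20}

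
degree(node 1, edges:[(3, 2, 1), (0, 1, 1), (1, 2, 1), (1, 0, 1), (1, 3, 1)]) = incident: (0,1), (1,2), (1,0), (1,3)
= 4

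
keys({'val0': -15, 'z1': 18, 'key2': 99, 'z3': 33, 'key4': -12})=['val0', 'z1', 'key2', 'z3', 'key4']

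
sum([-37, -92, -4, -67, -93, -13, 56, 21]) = -229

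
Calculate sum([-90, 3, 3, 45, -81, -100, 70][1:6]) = slice → [3, 3, 45, -81, -100]
3 + 3 + 45 + (-81) + (-100)
= -130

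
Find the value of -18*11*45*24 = -213840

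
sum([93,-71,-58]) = -36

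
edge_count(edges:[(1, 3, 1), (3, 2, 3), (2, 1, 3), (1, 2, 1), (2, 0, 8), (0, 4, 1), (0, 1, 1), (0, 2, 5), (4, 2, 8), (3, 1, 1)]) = 10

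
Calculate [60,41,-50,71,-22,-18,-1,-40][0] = 60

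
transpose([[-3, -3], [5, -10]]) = [[-3, 5], [-3, -10]]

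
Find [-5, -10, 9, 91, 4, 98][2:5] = [9, 91, 4]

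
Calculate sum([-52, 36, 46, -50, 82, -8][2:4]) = -4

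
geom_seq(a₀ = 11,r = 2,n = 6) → a_0 = 11*2^0 = 11
a_1 = 11*2^1 = 22
a_2 = 11*2^2 = 44
...
= [11, 22, 44, 88, 176, 352]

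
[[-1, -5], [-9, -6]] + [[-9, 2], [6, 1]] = [[-10, -3], [-3, -5]]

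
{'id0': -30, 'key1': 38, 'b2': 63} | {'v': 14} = {'id0': -30, 'key1': 38, 'b2': 63, 'v': 14}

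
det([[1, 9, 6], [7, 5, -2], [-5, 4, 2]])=(1)*(1)*det([[5, -2], [4, 2]]) + (-1)*(9)*det([[7, -2], [-5, 2]]) + (1)*(6)*det([[7, 5], [-5, 4]])
= 18 + -36 + 318
= 300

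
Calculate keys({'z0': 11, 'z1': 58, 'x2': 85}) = ['z0', 'z1', 'x2']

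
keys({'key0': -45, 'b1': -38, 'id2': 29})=['key0', 'b1', 'id2']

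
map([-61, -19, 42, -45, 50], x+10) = [-51, -9, 52, -35, 60]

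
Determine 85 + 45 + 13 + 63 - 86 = 120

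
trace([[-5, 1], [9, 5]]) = diagonal: (-5) + 5
= 0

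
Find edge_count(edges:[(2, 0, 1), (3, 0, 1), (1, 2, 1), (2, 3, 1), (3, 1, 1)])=5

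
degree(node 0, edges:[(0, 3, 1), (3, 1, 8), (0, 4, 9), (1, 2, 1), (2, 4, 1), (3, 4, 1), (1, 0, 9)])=3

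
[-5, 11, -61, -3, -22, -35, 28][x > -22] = [-5, 11, -3, 28]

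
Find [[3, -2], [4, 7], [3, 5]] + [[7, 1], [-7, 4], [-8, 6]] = [[10, -1], [-3, 11], [-5, 11]]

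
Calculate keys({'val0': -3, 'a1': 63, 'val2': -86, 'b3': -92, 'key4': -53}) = ['val0', 'a1', 'val2', 'b3', 'key4']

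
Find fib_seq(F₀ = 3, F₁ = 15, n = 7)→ F_2 = F_1 + F_0 = 18
F_3 = F_2 + F_1 = 33
F_4 = F_3 + F_2 = 51
...
= [3, 15, 18, 33, 51, 84, 135]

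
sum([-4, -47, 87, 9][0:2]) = -51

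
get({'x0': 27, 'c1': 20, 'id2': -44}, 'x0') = 27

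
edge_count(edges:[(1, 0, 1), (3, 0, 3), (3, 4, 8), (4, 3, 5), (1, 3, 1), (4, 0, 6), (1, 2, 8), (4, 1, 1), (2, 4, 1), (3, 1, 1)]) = 10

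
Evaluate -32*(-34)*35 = 38080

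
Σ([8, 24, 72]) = 8 + 24 + 72
= 104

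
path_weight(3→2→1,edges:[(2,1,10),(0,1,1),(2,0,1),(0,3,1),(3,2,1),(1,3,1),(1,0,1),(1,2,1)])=w(3→2)=1 + w(2→1)=10
= 11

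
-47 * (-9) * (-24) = -10152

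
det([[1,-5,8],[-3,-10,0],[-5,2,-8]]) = -248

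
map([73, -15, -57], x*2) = [146, -30, -114]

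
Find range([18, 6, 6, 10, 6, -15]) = 33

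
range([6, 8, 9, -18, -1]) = 27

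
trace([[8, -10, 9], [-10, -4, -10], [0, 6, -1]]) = 3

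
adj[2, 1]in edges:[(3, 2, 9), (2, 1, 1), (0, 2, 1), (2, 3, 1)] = 1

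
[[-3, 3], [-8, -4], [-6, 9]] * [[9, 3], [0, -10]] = [[-27, -39], [-72, 16], [-54, -108]]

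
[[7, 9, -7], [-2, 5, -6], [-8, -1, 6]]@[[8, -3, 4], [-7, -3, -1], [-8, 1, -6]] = C[0][0] = (7)*(8) + (9)*(-7) + (-7)*(-8) = 49
C[0][1] = (7)*(-3) + (9)*(-3) + (-7)*(1) = -55
C[0][2] = (7)*(4) + (9)*(-1) + (-7)*(-6) = 61
C[1][0] = (-2)*(8) + (5)*(-7) + (-6)*(-8) = -3
C[1][1] = (-2)*(-3) + (5)*(-3) + (-6)*(1) = -15
C[1][2] = (-2)*(4) + (5)*(-1) + (-6)*(-6) = 23
... (3 more cells)
= [[49, -55, 61], [-3, -15, 23], [-105, 33, -67]]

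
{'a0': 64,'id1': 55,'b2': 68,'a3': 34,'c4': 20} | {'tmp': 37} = {'a0': 64, 'id1': 55, 'b2': 68, 'a3': 34, 'c4': 20, 'tmp': 37}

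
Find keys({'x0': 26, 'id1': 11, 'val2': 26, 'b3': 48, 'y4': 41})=['x0', 'id1', 'val2', 'b3', 'y4']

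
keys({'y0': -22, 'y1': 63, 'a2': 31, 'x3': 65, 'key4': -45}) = ['y0', 'y1', 'a2', 'x3', 'key4']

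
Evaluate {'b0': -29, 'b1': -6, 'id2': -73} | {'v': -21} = {'b0': -29, 'b1': -6, 'id2': -73, 'v': -21}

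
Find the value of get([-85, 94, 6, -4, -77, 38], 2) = 6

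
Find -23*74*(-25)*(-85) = -3616750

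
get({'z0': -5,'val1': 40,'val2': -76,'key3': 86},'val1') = 40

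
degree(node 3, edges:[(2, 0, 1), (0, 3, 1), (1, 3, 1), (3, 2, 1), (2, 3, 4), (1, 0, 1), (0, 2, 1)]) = 4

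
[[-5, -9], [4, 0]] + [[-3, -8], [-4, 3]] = [[-8, -17], [0, 3]]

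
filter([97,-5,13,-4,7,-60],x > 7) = keep x where x > 7: 97✓, -5✗, 13✓, -4✗, 7✗, -60✗
= [97, 13]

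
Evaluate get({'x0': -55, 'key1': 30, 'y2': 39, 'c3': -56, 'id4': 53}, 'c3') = -56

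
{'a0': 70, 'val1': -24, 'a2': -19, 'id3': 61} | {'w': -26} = {'a0': 70, 'val1': -24, 'a2': -19, 'id3': 61, 'w': -26}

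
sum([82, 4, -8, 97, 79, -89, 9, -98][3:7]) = slice → [97, 79, -89, 9]
97 + 79 + (-89) + 9
= 96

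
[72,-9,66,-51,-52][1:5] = [-9, 66, -51, -52]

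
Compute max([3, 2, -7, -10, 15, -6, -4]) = 15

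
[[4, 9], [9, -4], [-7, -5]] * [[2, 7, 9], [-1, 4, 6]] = [[-1, 64, 90], [22, 47, 57], [-9, -69, -93]]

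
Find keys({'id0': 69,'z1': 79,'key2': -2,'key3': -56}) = ['id0', 'z1', 'key2', 'key3']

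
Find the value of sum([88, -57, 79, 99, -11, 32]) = 88 + (-57) + 79 + 99 + (-11) + 32
= 230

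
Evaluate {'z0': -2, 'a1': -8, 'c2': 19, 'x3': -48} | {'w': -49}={'z0': -2, 'a1': -8, 'c2': 19, 'x3': -48, 'w': -49}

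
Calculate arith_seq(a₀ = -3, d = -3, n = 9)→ a_0 = -3 + 0*-3 = -3
a_1 = -3 + 1*-3 = -6
a_2 = -3 + 2*-3 = -9
...
= [-3, -6, -9, -12, -15, -18, -21, -24, -27]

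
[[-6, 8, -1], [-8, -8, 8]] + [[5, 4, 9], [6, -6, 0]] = [[-1, 12, 8], [-2, -14, 8]]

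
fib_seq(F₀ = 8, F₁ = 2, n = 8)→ [8, 2, 10, 12, 22, 34, 56, 90]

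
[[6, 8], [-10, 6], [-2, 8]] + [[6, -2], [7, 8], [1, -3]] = [[12, 6], [-3, 14], [-1, 5]]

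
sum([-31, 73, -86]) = -44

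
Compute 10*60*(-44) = -26400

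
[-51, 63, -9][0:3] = [-51, 63, -9]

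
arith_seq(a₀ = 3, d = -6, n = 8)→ [3, -3, -9, -15, -21, -27, -33, -39]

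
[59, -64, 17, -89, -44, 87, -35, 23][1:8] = [-64, 17, -89, -44, 87, -35, 23]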